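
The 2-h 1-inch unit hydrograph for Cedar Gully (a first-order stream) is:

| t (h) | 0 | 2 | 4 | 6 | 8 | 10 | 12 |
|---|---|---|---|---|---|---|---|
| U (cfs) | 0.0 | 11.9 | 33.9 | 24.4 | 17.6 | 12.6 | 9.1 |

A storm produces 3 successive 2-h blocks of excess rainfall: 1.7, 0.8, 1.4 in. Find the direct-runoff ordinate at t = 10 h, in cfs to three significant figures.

Q ≈ 69.7 cfs

By discrete convolution, Q_j = Σ (P_i / 1 in) · U_{j−i}.
At t = 10 h (j=5): Q = (1.7/1)·12.6 + (0.8/1)·17.6 + (1.4/1)·24.4 = 69.7 cfs.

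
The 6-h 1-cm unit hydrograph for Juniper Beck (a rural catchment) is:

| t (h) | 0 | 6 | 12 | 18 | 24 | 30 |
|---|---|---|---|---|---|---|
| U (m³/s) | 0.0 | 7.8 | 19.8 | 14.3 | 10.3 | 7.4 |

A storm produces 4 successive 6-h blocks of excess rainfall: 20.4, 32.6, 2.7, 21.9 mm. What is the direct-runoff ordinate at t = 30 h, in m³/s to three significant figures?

Q ≈ 95.9 m³/s

By discrete convolution, Q_j = Σ (P_i / 10 mm) · U_{j−i}.
At t = 30 h (j=5): Q = (20.4/10)·7.4 + (32.6/10)·10.3 + (2.7/10)·14.3 + (21.9/10)·19.8 = 95.9 m³/s.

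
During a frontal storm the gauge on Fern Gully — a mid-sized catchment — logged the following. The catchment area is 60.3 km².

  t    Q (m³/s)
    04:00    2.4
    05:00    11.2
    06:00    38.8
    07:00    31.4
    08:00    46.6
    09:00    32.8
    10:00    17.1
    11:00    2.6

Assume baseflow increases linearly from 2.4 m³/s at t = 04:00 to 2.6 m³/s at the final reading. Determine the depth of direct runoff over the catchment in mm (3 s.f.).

d ≈ 9.73 mm

Direct runoff: 0.00, 8.77, 36.34, 28.91, 44.09, 30.26, 14.53, 0.00 m³/s; ΣQ_DR = 162.9 m³/s.
V = ΣQ_DR · Δt = 162.9 × 3600 s = 5.864 × 10^5 m³.
Over A = 60.3 km², depth = V / A = 9.73 mm.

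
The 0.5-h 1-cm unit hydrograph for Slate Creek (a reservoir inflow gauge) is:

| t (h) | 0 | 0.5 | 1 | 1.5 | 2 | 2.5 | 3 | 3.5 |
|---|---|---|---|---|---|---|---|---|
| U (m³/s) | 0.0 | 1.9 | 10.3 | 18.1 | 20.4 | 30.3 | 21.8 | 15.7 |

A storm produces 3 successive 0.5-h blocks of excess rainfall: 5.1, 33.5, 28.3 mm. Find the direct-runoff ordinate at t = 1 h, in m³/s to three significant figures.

By discrete convolution, Q_j = Σ (P_i / 10 mm) · U_{j−i}.
At t = 1 h (j=2): Q = (5.1/10)·10.3 + (33.5/10)·1.9 + (28.3/10)·0.0 = 11.6 m³/s.

Q ≈ 11.6 m³/s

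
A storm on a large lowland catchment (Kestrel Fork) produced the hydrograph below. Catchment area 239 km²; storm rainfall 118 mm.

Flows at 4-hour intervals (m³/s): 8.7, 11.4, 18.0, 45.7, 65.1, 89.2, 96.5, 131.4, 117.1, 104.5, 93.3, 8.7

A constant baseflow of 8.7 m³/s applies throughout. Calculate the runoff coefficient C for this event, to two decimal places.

C ≈ 0.35

ΣQ_DR = 685.2 m³/s; V = ΣQ_DR·Δt = 9.867 × 10^6 m³.
Runoff depth d = V / A = 41.28 mm.
C = d / P = 41.28 / 118 = 0.35.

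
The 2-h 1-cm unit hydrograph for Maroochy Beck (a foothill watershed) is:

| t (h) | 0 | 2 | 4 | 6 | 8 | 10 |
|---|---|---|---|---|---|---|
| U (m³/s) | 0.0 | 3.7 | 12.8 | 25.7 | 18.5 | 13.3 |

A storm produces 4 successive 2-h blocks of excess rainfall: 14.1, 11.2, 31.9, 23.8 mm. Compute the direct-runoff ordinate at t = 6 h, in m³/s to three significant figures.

Q ≈ 62.4 m³/s

By discrete convolution, Q_j = Σ (P_i / 10 mm) · U_{j−i}.
At t = 6 h (j=3): Q = (14.1/10)·25.7 + (11.2/10)·12.8 + (31.9/10)·3.7 + (23.8/10)·0.0 = 62.4 m³/s.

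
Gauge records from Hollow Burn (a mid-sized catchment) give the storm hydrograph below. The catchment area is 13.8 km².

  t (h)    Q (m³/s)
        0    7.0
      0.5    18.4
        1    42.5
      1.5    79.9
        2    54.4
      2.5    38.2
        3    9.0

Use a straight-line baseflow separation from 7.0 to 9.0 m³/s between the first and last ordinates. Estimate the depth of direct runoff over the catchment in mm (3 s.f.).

d ≈ 25.2 mm

Direct runoff: 0.00, 11.07, 34.83, 71.90, 46.07, 29.53, 0.00 m³/s; ΣQ_DR = 193.4 m³/s.
V = ΣQ_DR · Δt = 193.4 × 1800 s = 3.481 × 10^5 m³.
Over A = 13.8 km², depth = V / A = 25.2 mm.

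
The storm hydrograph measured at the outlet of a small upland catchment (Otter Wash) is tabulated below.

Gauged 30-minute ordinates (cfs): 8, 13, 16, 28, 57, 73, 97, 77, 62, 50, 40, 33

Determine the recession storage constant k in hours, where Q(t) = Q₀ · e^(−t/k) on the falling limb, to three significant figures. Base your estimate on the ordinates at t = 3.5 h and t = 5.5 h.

On the falling limb, Q drops from 77 to 33 cfs between t = 3.5 h and t = 5.5 h (Δt = 2 h).
k = −Δt / ln(Q₂/Q₁) = −2 / ln(33/77) = 2.36 h.

k ≈ 2.36 h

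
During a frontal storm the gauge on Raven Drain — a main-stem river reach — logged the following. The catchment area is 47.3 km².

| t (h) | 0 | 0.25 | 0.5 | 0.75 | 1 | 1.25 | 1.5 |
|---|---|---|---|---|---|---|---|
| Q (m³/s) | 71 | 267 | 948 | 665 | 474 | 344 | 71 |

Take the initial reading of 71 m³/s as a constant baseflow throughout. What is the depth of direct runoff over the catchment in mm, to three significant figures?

d ≈ 44.6 mm

Direct runoff: 0.0, 196.0, 877.0, 594.0, 403.0, 273.0, 0.0 m³/s; ΣQ_DR = 2343 m³/s.
V = ΣQ_DR · Δt = 2343 × 900 s = 2.109 × 10^6 m³.
Over A = 47.3 km², depth = V / A = 44.6 mm.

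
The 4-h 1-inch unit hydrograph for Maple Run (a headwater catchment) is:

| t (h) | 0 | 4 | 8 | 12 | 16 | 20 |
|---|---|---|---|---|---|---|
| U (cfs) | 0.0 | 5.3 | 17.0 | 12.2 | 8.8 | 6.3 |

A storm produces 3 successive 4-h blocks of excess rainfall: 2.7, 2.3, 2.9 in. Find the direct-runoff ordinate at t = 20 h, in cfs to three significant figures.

By discrete convolution, Q_j = Σ (P_i / 1 in) · U_{j−i}.
At t = 20 h (j=5): Q = (2.7/1)·6.3 + (2.3/1)·8.8 + (2.9/1)·12.2 = 72.6 cfs.

Q ≈ 72.6 cfs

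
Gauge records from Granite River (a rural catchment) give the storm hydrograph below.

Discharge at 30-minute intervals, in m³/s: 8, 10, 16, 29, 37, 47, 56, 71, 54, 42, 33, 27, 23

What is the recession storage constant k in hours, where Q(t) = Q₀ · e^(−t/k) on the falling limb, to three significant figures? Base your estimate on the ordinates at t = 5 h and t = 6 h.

On the falling limb, Q drops from 33 to 23 m³/s between t = 5 h and t = 6 h (Δt = 1 h).
k = −Δt / ln(Q₂/Q₁) = −1 / ln(23/33) = 2.77 h.

k ≈ 2.77 h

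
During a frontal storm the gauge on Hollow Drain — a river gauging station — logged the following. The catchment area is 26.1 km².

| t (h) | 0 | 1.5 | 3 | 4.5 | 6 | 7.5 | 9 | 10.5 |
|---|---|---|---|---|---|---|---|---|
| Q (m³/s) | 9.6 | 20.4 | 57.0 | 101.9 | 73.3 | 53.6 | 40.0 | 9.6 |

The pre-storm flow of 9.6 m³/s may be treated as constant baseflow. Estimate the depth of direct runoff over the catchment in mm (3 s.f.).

Direct runoff: 0.0, 10.8, 47.4, 92.3, 63.7, 44.0, 30.4, 0.0 m³/s; ΣQ_DR = 288.6 m³/s.
V = ΣQ_DR · Δt = 288.6 × 5400 s = 1.558 × 10^6 m³.
Over A = 26.1 km², depth = V / A = 59.7 mm.

d ≈ 59.7 mm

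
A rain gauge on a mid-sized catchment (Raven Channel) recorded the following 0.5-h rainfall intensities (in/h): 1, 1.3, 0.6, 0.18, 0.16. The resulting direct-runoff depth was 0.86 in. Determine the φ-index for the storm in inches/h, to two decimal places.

φ ≈ 0.39 in/h

Only the 3 blocks with intensity above φ contribute runoff: 1, 1.3, 0.6 in/h.
Σ(I−φ)·Δt = d  ⇒  (1+1.3+0.6 − 3φ)·0.5 = 0.86
φ = (2.900 − 0.86/0.5) / 3 = 0.39 in/h.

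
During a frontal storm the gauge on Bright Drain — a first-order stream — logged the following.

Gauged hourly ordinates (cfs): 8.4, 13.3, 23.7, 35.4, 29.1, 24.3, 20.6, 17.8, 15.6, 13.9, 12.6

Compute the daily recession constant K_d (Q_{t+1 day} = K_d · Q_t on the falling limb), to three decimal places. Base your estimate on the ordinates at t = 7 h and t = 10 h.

K_d ≈ 0.063

Between t = 7 h and t = 10 h the flow falls from 17.8 to 12.6 cfs over 3×1 h = 3 h.
Per-interval ratio K = (12.6/17.8)^(1/3) = 0.8912; K_d = K^(24/1) = 0.063.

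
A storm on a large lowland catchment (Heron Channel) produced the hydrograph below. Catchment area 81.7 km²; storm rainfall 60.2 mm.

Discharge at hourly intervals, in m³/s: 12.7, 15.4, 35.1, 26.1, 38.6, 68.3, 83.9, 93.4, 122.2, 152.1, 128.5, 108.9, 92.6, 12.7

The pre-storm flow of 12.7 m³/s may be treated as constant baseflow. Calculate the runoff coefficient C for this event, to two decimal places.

C ≈ 0.59

ΣQ_DR = 812.7 m³/s; V = ΣQ_DR·Δt = 2.926 × 10^6 m³.
Runoff depth d = V / A = 35.81 mm.
C = d / P = 35.81 / 60.2 = 0.59.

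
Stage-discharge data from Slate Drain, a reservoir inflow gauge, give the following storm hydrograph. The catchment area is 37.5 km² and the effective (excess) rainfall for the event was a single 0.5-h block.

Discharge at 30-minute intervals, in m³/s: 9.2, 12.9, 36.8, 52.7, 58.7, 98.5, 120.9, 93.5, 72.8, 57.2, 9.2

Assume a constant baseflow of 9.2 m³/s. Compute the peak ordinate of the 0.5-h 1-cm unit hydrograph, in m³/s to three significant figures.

Direct runoff: 0.0, 3.7, 27.6, 43.5, 49.5, 89.3, 111.7, 84.3, 63.6, 48.0, 0.0 m³/s; ΣQ_DR = 521.2 m³/s, peak = 111.7 m³/s.
Runoff depth d = ΣQ_DR·Δt / A = 521.2 × 1800 / (37.5 km²) = 25.02 mm.
The 1-cm UH is the DRH scaled by (10 mm)/d, so U_p = 111.7 × 10/25.02 = 44.6 m³/s.

U_p ≈ 44.6 m³/s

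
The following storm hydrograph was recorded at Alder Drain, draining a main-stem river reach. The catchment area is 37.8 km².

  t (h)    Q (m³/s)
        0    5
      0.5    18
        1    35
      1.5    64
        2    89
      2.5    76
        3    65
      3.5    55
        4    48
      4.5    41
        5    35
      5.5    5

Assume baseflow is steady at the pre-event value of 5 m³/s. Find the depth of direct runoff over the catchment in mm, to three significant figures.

Direct runoff: 0.0, 13.0, 30.0, 59.0, 84.0, 71.0, 60.0, 50.0, 43.0, 36.0, 30.0, 0.0 m³/s; ΣQ_DR = 476.0 m³/s.
V = ΣQ_DR · Δt = 476.0 × 1800 s = 8.568 × 10^5 m³.
Over A = 37.8 km², depth = V / A = 22.7 mm.

d ≈ 22.7 mm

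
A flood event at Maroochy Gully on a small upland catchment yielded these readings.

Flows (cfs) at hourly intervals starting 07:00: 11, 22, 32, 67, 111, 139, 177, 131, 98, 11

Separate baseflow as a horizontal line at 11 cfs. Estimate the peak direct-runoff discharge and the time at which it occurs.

Subtracting baseflow gives direct-runoff ordinates: 0.0, 11.0, 21.0, 56.0, 100.0, 128.0, 166.0, 120.0, 87.0, 0.0 cfs.
The maximum is 166.0 cfs, occurring at the reading for t = 13:00.

Q_p = 166.0 cfs at t = 13:00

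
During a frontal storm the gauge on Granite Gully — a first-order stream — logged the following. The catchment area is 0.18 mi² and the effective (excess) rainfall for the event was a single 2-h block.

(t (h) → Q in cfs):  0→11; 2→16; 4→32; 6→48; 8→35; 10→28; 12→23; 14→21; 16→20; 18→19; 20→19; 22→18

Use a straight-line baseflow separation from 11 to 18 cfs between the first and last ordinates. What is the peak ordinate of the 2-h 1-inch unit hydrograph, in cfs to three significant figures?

U_p ≈ 17.6 cfs

Direct runoff: 0.00, 4.36, 19.73, 35.09, 21.45, 13.82, 8.18, 5.55, 3.91, 2.27, 1.64, 0.00 cfs; ΣQ_DR = 116.0 cfs, peak = 35.09 cfs.
Runoff depth d = ΣQ_DR·Δt / A = 116.0 × 7200 / (0.18 mi²) = 1.997 in.
The 1-inch UH is the DRH scaled by (1 in)/d, so U_p = 35.09 × 1/1.997 = 17.6 cfs.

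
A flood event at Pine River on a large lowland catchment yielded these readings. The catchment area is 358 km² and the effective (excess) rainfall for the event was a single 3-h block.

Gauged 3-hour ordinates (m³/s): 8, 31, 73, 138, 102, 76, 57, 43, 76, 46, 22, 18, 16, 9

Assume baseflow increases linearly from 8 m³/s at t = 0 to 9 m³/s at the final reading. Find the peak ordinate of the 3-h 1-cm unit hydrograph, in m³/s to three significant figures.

U_p ≈ 72.2 m³/s

Direct runoff: 0.00, 22.92, 64.85, 129.77, 93.69, 67.62, 48.54, 34.46, 67.38, 37.31, 13.23, 9.15, 7.08, 0.00 m³/s; ΣQ_DR = 596.0 m³/s, peak = 129.77 m³/s.
Runoff depth d = ΣQ_DR·Δt / A = 596.0 × 10800 / (358 km²) = 17.98 mm.
The 1-cm UH is the DRH scaled by (10 mm)/d, so U_p = 129.77 × 10/17.98 = 72.2 m³/s.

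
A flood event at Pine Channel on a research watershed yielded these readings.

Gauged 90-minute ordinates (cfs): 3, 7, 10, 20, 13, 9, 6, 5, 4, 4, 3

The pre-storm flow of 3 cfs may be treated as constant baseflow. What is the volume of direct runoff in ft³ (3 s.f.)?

V ≈ 2.75 × 10^5 ft³

Direct-runoff ordinates (Q − Q_b): 0.0, 4.0, 7.0, 17.0, 10.0, 6.0, 3.0, 2.0, 1.0, 1.0, 0.0 cfs.
ΣQ_DR = 51.00 cfs.
With Δt = 1.5 h = 5400 s, V = ΣQ_DR · Δt = 51.00 × 5400 = 2.75 × 10^5 ft³.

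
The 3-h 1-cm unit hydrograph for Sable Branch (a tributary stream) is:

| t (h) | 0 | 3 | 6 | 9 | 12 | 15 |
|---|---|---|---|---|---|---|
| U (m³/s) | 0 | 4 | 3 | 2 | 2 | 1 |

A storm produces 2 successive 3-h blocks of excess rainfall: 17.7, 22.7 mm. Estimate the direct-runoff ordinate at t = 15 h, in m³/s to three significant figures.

By discrete convolution, Q_j = Σ (P_i / 10 mm) · U_{j−i}.
At t = 15 h (j=5): Q = (17.7/10)·1 + (22.7/10)·2 = 6.31 m³/s.

Q ≈ 6.31 m³/s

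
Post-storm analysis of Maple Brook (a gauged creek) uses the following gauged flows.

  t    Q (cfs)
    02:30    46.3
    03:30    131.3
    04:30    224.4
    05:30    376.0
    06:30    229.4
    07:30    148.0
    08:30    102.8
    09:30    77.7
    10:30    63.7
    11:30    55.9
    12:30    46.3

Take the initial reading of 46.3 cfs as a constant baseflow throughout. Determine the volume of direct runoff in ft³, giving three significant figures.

Direct-runoff ordinates (Q − Q_b): 0.0, 85.0, 178.1, 329.7, 183.1, 101.7, 56.5, 31.4, 17.4, 9.6, 0.0 cfs.
ΣQ_DR = 992.5 cfs.
With Δt = 1 h = 3600 s, V = ΣQ_DR · Δt = 992.5 × 3600 = 3.57 × 10^6 ft³.

V ≈ 3.57 × 10^6 ft³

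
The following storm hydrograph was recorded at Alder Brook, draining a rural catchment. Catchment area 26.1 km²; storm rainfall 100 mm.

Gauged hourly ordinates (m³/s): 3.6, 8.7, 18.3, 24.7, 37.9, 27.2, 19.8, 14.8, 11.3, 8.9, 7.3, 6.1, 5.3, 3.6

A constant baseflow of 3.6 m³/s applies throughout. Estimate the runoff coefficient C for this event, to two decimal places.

ΣQ_DR = 147.1 m³/s; V = ΣQ_DR·Δt = 5.296 × 10^5 m³.
Runoff depth d = V / A = 20.29 mm.
C = d / P = 20.29 / 100 = 0.20.

C ≈ 0.20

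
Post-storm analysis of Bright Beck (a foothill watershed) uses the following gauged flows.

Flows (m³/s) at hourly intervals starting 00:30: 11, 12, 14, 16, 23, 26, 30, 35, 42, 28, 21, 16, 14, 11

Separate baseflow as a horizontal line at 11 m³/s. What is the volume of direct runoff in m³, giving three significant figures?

Direct-runoff ordinates (Q − Q_b): 0.0, 1.0, 3.0, 5.0, 12.0, 15.0, 19.0, 24.0, 31.0, 17.0, 10.0, 5.0, 3.0, 0.0 m³/s.
ΣQ_DR = 145.0 m³/s.
With Δt = 1 h = 3600 s, V = ΣQ_DR · Δt = 145.0 × 3600 = 5.22 × 10^5 m³.

V ≈ 5.22 × 10^5 m³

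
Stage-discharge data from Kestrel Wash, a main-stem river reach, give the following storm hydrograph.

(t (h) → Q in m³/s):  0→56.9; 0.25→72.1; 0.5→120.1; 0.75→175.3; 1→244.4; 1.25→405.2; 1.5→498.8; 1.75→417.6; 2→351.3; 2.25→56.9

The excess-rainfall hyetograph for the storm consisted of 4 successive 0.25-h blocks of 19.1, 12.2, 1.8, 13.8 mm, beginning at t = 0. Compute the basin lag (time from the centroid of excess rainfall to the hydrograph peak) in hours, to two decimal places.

Centroid of excess rainfall: t_c = Σ P_i·t̄_i / ΣP_i = 0.4299 h (block centres at 0.125, 0.375, 0.625, 0.875 h).
Hydrograph peak occurs at t = 1.5 h, so basin lag t_L = 1.5 − 0.4299 = 1.07 h.

t_L ≈ 1.07 h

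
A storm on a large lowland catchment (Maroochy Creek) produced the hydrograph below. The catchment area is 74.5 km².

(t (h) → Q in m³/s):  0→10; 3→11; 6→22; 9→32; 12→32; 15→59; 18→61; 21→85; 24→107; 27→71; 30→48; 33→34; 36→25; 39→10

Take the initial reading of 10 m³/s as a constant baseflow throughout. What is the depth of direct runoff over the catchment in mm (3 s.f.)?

d ≈ 67.7 mm

Direct runoff: 0.0, 1.0, 12.0, 22.0, 22.0, 49.0, 51.0, 75.0, 97.0, 61.0, 38.0, 24.0, 15.0, 0.0 m³/s; ΣQ_DR = 467.0 m³/s.
V = ΣQ_DR · Δt = 467.0 × 10800 s = 5.044 × 10^6 m³.
Over A = 74.5 km², depth = V / A = 67.7 mm.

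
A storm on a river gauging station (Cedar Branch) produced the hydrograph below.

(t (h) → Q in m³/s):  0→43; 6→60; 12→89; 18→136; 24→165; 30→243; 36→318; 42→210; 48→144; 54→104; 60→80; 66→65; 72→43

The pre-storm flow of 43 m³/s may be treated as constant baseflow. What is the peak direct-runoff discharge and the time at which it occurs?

Subtracting baseflow gives direct-runoff ordinates: 0.0, 17.0, 46.0, 93.0, 122.0, 200.0, 275.0, 167.0, 101.0, 61.0, 37.0, 22.0, 0.0 m³/s.
The maximum is 275.0 m³/s, occurring at the reading for t = 36 h.

Q_p = 275.0 m³/s at t = 36 h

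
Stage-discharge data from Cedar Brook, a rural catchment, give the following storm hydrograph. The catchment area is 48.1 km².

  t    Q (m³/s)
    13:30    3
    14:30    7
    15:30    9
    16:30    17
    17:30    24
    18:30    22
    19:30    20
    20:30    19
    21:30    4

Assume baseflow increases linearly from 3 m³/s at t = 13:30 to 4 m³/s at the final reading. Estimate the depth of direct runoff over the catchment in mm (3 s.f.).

d ≈ 7.00 mm

Direct runoff: 0.00, 3.88, 5.75, 13.62, 20.50, 18.38, 16.25, 15.12, 0.00 m³/s; ΣQ_DR = 93.50 m³/s.
V = ΣQ_DR · Δt = 93.50 × 3600 s = 3.366 × 10^5 m³.
Over A = 48.1 km², depth = V / A = 7.00 mm.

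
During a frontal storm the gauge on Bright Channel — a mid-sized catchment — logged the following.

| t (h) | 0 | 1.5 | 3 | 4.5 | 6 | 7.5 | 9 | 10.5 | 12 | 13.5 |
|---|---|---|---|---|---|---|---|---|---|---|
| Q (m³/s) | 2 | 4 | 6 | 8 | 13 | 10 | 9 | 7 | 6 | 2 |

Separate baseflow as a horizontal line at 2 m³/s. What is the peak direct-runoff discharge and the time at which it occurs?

Subtracting baseflow gives direct-runoff ordinates: 0.0, 2.0, 4.0, 6.0, 11.0, 8.0, 7.0, 5.0, 4.0, 0.0 m³/s.
The maximum is 11.0 m³/s, occurring at the reading for t = 6 h.

Q_p = 11.0 m³/s at t = 6 h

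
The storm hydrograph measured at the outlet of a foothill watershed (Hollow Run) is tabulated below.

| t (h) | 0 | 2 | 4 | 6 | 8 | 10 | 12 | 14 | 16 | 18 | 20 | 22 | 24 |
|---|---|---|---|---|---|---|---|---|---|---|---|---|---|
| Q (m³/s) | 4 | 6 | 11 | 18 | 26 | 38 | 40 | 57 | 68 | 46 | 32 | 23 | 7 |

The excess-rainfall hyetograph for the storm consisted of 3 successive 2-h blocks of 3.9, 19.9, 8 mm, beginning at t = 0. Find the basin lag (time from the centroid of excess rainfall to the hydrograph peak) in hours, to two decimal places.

t_L ≈ 12.74 h

Centroid of excess rainfall: t_c = Σ P_i·t̄_i / ΣP_i = 3.2579 h (block centres at 1, 3, 5 h).
Hydrograph peak occurs at t = 16 h, so basin lag t_L = 16 − 3.2579 = 12.74 h.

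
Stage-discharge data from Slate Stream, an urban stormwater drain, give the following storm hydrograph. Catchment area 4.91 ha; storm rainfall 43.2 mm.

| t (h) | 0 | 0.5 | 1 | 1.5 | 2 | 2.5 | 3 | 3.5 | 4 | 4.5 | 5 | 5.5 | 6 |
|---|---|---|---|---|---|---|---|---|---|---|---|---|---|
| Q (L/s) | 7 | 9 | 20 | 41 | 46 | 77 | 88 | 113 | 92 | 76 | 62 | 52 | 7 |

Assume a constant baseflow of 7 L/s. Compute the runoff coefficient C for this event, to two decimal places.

C ≈ 0.51

ΣQ_DR = 599.0 L/s; V = ΣQ_DR·Δt = 1.078 × 10^6 L.
Runoff depth d = V / A = 21.96 mm.
C = d / P = 21.96 / 43.2 = 0.51.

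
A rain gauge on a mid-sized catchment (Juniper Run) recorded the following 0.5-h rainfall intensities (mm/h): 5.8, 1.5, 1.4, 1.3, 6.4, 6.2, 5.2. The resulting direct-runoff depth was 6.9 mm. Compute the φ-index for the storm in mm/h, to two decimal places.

φ ≈ 2.45 mm/h

Only the 4 blocks with intensity above φ contribute runoff: 5.8, 6.4, 6.2, 5.2 mm/h.
Σ(I−φ)·Δt = d  ⇒  (5.8+6.4+6.2+5.2 − 4φ)·0.5 = 6.9
φ = (23.60 − 6.9/0.5) / 4 = 2.45 mm/h.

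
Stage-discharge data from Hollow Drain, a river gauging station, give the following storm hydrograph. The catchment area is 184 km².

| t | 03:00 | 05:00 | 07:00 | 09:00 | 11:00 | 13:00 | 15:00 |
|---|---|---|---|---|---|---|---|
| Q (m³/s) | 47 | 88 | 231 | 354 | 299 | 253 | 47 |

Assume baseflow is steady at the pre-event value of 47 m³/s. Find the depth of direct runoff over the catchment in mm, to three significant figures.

d ≈ 38.7 mm

Direct runoff: 0.0, 41.0, 184.0, 307.0, 252.0, 206.0, 0.0 m³/s; ΣQ_DR = 990.0 m³/s.
V = ΣQ_DR · Δt = 990.0 × 7200 s = 7.128 × 10^6 m³.
Over A = 184 km², depth = V / A = 38.7 mm.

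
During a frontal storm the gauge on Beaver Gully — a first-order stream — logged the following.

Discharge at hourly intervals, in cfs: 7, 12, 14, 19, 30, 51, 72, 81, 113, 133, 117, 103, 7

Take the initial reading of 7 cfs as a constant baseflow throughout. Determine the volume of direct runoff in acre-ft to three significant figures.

Direct-runoff ordinates (Q − Q_b): 0.0, 5.0, 7.0, 12.0, 23.0, 44.0, 65.0, 74.0, 106.0, 126.0, 110.0, 96.0, 0.0 cfs.
ΣQ_DR = 668.0 cfs.
With Δt = 1 h = 3600 s, V = ΣQ_DR · Δt = 668.0 × 3600 = 2.40 × 10^6 ft³ = 55.2 acre-ft.

V ≈ 55.2 acre-ft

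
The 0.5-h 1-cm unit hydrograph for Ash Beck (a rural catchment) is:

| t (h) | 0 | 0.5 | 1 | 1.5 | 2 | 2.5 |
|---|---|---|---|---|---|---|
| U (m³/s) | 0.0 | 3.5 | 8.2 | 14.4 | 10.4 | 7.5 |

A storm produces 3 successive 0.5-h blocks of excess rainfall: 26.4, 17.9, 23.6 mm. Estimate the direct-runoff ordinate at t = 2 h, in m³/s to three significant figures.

By discrete convolution, Q_j = Σ (P_i / 10 mm) · U_{j−i}.
At t = 2 h (j=4): Q = (26.4/10)·10.4 + (17.9/10)·14.4 + (23.6/10)·8.2 = 72.6 m³/s.

Q ≈ 72.6 m³/s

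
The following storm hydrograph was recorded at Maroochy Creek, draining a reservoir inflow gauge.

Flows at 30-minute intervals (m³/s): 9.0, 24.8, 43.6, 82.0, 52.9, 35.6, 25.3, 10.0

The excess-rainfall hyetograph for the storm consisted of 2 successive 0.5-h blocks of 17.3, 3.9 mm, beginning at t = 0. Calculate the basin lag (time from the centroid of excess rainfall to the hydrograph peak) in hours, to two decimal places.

t_L ≈ 1.16 h

Centroid of excess rainfall: t_c = Σ P_i·t̄_i / ΣP_i = 0.3420 h (block centres at 0.25, 0.75 h).
Hydrograph peak occurs at t = 1.5 h, so basin lag t_L = 1.5 − 0.3420 = 1.16 h.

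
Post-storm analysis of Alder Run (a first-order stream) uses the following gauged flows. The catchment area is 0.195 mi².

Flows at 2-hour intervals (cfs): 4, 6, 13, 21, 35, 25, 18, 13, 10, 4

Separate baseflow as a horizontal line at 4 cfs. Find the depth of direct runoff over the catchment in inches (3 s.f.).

d ≈ 1.73 in

Direct runoff: 0.0, 2.0, 9.0, 17.0, 31.0, 21.0, 14.0, 9.0, 6.0, 0.0 cfs; ΣQ_DR = 109.0 cfs.
V = ΣQ_DR · Δt = 109.0 × 7200 s = 7.848 × 10^5 ft³.
Over A = 0.195 mi², depth = V / A = 1.73 in.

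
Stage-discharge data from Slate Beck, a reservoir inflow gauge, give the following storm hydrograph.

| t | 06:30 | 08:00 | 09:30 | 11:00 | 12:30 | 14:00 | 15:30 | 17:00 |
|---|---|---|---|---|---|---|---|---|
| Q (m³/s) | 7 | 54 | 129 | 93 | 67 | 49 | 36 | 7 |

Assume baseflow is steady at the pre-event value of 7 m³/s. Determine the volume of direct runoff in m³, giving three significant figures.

V ≈ 2.08 × 10^6 m³

Direct-runoff ordinates (Q − Q_b): 0.0, 47.0, 122.0, 86.0, 60.0, 42.0, 29.0, 0.0 m³/s.
ΣQ_DR = 386.0 m³/s.
With Δt = 1.5 h = 5400 s, V = ΣQ_DR · Δt = 386.0 × 5400 = 2.08 × 10^6 m³.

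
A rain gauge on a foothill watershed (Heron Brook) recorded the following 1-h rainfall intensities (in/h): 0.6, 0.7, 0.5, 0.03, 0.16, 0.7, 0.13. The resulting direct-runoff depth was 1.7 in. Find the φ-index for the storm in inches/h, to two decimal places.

Only the 4 blocks with intensity above φ contribute runoff: 0.6, 0.7, 0.5, 0.7 in/h.
Σ(I−φ)·Δt = d  ⇒  (0.6+0.7+0.5+0.7 − 4φ)·1 = 1.7
φ = (2.500 − 1.7/1) / 4 = 0.20 in/h.

φ ≈ 0.20 in/h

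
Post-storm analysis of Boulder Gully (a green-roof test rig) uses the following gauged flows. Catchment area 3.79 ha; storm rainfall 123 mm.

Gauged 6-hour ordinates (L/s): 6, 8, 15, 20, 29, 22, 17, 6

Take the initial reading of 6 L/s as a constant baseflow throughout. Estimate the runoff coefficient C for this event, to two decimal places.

ΣQ_DR = 75.00 L/s; V = ΣQ_DR·Δt = 1.620 × 10^6 L.
Runoff depth d = V / A = 42.74 mm.
C = d / P = 42.74 / 123 = 0.35.

C ≈ 0.35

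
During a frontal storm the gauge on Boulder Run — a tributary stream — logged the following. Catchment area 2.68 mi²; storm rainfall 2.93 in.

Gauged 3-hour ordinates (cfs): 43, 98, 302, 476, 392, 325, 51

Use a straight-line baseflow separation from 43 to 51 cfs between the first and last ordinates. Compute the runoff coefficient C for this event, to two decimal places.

ΣQ_DR = 1358 cfs; V = ΣQ_DR·Δt = 1.467 × 10^7 ft³.
Runoff depth d = V / A = 2.356 in.
C = d / P = 2.356 / 2.93 = 0.80.

C ≈ 0.80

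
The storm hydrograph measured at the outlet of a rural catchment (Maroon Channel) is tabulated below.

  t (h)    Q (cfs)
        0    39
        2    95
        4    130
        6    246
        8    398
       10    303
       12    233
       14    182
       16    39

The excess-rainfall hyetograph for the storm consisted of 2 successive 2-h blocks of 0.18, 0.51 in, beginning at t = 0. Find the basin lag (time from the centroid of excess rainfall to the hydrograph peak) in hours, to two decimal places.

Centroid of excess rainfall: t_c = Σ P_i·t̄_i / ΣP_i = 2.4783 h (block centres at 1, 3 h).
Hydrograph peak occurs at t = 8 h, so basin lag t_L = 8 − 2.4783 = 5.52 h.

t_L ≈ 5.52 h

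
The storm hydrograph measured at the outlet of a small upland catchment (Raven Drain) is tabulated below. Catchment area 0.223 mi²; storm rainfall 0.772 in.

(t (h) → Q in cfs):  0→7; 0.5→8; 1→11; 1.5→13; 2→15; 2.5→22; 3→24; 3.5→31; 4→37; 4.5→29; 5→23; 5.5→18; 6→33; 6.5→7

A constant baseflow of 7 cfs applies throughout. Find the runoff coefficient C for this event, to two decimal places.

C ≈ 0.81

ΣQ_DR = 180.0 cfs; V = ΣQ_DR·Δt = 3.240 × 10^5 ft³.
Runoff depth d = V / A = 0.6254 in.
C = d / P = 0.6254 / 0.772 = 0.81.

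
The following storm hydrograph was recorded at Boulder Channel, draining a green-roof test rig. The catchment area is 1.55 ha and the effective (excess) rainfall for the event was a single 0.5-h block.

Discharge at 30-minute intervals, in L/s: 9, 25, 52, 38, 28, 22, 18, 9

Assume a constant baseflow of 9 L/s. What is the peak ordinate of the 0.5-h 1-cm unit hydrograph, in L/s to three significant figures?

U_p ≈ 28.7 L/s

Direct runoff: 0.0, 16.0, 43.0, 29.0, 19.0, 13.0, 9.0, 0.0 L/s; ΣQ_DR = 129.0 L/s, peak = 43.0 L/s.
Runoff depth d = ΣQ_DR·Δt / A = 129.0 × 1800 / (1.55 ha) = 14.98 mm.
The 1-cm UH is the DRH scaled by (10 mm)/d, so U_p = 43.0 × 10/14.98 = 28.7 L/s.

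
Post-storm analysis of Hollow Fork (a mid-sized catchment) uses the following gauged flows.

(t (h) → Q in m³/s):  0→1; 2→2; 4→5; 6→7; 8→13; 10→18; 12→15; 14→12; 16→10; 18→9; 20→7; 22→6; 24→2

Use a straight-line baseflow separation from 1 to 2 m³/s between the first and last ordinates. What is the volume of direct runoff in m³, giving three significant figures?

V ≈ 6.30 × 10^5 m³

Direct-runoff ordinates (Q − Q_b): 0.00, 0.92, 3.83, 5.75, 11.67, 16.58, 13.50, 10.42, 8.33, 7.25, 5.17, 4.08, 0.00 m³/s.
ΣQ_DR = 87.50 m³/s.
With Δt = 2 h = 7200 s, V = ΣQ_DR · Δt = 87.50 × 7200 = 6.30 × 10^5 m³.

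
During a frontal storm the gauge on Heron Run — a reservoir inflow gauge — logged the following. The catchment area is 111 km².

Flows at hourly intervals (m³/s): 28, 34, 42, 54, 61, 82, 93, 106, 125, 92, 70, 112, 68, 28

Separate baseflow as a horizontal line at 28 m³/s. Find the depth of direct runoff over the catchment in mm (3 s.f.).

d ≈ 19.6 mm

Direct runoff: 0.0, 6.0, 14.0, 26.0, 33.0, 54.0, 65.0, 78.0, 97.0, 64.0, 42.0, 84.0, 40.0, 0.0 m³/s; ΣQ_DR = 603.0 m³/s.
V = ΣQ_DR · Δt = 603.0 × 3600 s = 2.171 × 10^6 m³.
Over A = 111 km², depth = V / A = 19.6 mm.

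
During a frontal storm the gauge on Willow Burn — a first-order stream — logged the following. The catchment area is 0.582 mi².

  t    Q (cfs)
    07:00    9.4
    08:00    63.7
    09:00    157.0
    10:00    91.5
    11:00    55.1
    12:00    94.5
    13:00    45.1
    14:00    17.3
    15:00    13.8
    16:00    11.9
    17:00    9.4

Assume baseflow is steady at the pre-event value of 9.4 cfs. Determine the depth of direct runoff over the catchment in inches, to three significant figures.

d ≈ 1.24 in

Direct runoff: 0.0, 54.3, 147.6, 82.1, 45.7, 85.1, 35.7, 7.9, 4.4, 2.5, 0.0 cfs; ΣQ_DR = 465.3 cfs.
V = ΣQ_DR · Δt = 465.3 × 3600 s = 1.675 × 10^6 ft³.
Over A = 0.582 mi², depth = V / A = 1.24 in.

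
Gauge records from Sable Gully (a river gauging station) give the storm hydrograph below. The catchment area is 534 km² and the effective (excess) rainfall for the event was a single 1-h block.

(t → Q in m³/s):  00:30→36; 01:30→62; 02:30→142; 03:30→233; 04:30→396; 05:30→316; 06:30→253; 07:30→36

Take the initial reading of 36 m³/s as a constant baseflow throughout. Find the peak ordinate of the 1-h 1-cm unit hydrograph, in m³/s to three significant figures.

Direct runoff: 0.0, 26.0, 106.0, 197.0, 360.0, 280.0, 217.0, 0.0 m³/s; ΣQ_DR = 1186 m³/s, peak = 360.0 m³/s.
Runoff depth d = ΣQ_DR·Δt / A = 1186 × 3600 / (534 km²) = 7.996 mm.
The 1-cm UH is the DRH scaled by (10 mm)/d, so U_p = 360.0 × 10/7.996 = 450 m³/s.

U_p ≈ 450 m³/s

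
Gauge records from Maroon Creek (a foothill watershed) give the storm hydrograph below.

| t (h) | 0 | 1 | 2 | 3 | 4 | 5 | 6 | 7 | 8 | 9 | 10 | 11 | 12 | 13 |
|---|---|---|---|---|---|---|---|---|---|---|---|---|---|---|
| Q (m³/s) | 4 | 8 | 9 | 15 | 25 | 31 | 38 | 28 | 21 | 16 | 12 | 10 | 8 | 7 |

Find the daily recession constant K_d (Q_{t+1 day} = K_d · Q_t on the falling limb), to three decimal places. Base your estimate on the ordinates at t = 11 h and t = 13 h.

Between t = 11 h and t = 13 h the flow falls from 10 to 7 m³/s over 2×1 h = 2 h.
Per-interval ratio K = (7/10)^(1/2) = 0.8367; K_d = K^(24/1) = 0.014.

K_d ≈ 0.014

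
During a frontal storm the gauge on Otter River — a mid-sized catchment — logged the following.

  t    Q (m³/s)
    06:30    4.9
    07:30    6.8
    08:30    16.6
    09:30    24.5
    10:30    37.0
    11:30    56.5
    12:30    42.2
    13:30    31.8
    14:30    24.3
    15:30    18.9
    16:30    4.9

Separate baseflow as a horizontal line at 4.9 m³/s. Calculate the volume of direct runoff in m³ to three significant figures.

V ≈ 7.72 × 10^5 m³

Direct-runoff ordinates (Q − Q_b): 0.0, 1.9, 11.7, 19.6, 32.1, 51.6, 37.3, 26.9, 19.4, 14.0, 0.0 m³/s.
ΣQ_DR = 214.5 m³/s.
With Δt = 1 h = 3600 s, V = ΣQ_DR · Δt = 214.5 × 3600 = 7.72 × 10^5 m³.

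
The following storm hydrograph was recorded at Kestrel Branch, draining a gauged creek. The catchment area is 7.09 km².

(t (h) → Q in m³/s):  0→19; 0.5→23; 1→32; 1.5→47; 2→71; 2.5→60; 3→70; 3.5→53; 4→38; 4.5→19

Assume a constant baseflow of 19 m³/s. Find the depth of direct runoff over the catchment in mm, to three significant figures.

d ≈ 61.4 mm

Direct runoff: 0.0, 4.0, 13.0, 28.0, 52.0, 41.0, 51.0, 34.0, 19.0, 0.0 m³/s; ΣQ_DR = 242.0 m³/s.
V = ΣQ_DR · Δt = 242.0 × 1800 s = 4.356 × 10^5 m³.
Over A = 7.09 km², depth = V / A = 61.4 mm.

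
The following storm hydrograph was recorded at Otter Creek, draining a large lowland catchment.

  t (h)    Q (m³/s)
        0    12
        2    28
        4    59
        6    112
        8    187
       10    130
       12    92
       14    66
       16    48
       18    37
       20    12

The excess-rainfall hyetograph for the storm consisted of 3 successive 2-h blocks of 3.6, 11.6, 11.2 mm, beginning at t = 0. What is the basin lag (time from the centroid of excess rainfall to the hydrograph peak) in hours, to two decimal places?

Centroid of excess rainfall: t_c = Σ P_i·t̄_i / ΣP_i = 3.5758 h (block centres at 1, 3, 5 h).
Hydrograph peak occurs at t = 8 h, so basin lag t_L = 8 − 3.5758 = 4.42 h.

t_L ≈ 4.42 h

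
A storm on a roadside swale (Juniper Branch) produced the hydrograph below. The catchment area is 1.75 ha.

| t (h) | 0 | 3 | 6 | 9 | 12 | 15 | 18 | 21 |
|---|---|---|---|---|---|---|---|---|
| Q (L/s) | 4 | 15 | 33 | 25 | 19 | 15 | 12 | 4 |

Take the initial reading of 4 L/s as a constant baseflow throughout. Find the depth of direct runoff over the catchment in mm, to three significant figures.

d ≈ 58.6 mm

Direct runoff: 0.0, 11.0, 29.0, 21.0, 15.0, 11.0, 8.0, 0.0 L/s; ΣQ_DR = 95.00 L/s.
V = ΣQ_DR · Δt = 95.00 × 10800 s = 1.026 × 10^6 L.
Over A = 1.75 ha, depth = V / A = 58.6 mm.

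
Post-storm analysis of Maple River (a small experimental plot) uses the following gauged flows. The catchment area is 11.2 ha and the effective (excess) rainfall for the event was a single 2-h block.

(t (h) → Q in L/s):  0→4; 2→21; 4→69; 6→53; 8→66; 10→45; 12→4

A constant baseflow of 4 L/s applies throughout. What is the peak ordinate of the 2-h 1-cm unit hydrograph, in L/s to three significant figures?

U_p ≈ 43.2 L/s

Direct runoff: 0.0, 17.0, 65.0, 49.0, 62.0, 41.0, 0.0 L/s; ΣQ_DR = 234.0 L/s, peak = 65.0 L/s.
Runoff depth d = ΣQ_DR·Δt / A = 234.0 × 7200 / (11.2 ha) = 15.04 mm.
The 1-cm UH is the DRH scaled by (10 mm)/d, so U_p = 65.0 × 10/15.04 = 43.2 L/s.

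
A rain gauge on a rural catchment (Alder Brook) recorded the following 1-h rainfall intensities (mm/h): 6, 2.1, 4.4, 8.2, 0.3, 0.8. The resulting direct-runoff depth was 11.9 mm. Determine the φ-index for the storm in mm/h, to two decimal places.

Only the 3 blocks with intensity above φ contribute runoff: 6, 4.4, 8.2 mm/h.
Σ(I−φ)·Δt = d  ⇒  (6+4.4+8.2 − 3φ)·1 = 11.9
φ = (18.60 − 11.9/1) / 3 = 2.23 mm/h.

φ ≈ 2.23 mm/h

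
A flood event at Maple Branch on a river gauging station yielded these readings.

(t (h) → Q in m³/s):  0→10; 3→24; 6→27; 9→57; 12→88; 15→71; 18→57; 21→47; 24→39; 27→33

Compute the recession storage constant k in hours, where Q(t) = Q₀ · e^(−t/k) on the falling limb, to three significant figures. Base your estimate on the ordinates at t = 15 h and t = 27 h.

k ≈ 15.7 h

On the falling limb, Q drops from 71 to 33 m³/s between t = 15 h and t = 27 h (Δt = 12 h).
k = −Δt / ln(Q₂/Q₁) = −12 / ln(33/71) = 15.7 h.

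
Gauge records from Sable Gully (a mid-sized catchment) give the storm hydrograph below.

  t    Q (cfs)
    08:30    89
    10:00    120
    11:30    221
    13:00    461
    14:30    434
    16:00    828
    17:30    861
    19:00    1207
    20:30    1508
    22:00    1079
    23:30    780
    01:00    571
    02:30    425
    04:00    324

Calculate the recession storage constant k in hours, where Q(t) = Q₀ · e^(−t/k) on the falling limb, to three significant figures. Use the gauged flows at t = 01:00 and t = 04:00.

k ≈ 5.29 h

On the falling limb, Q drops from 571 to 324 cfs between t = 01:00 and t = 04:00 (Δt = 3 h).
k = −Δt / ln(Q₂/Q₁) = −3 / ln(324/571) = 5.29 h.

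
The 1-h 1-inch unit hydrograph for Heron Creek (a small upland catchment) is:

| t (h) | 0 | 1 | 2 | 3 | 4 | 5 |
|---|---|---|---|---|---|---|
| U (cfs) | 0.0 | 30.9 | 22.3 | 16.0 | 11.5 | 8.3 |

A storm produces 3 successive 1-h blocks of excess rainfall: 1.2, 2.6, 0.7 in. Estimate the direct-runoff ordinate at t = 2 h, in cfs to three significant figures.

By discrete convolution, Q_j = Σ (P_i / 1 in) · U_{j−i}.
At t = 2 h (j=2): Q = (1.2/1)·22.3 + (2.6/1)·30.9 + (0.7/1)·0.0 = 107 cfs.

Q ≈ 107 cfs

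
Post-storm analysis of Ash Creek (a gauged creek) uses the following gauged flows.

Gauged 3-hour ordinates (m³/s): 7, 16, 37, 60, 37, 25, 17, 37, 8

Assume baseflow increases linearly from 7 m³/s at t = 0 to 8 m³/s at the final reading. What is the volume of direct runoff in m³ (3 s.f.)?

V ≈ 1.91 × 10^6 m³

Direct-runoff ordinates (Q − Q_b): 0.00, 8.88, 29.75, 52.62, 29.50, 17.38, 9.25, 29.12, 0.00 m³/s.
ΣQ_DR = 176.5 m³/s.
With Δt = 3 h = 10800 s, V = ΣQ_DR · Δt = 176.5 × 10800 = 1.91 × 10^6 m³.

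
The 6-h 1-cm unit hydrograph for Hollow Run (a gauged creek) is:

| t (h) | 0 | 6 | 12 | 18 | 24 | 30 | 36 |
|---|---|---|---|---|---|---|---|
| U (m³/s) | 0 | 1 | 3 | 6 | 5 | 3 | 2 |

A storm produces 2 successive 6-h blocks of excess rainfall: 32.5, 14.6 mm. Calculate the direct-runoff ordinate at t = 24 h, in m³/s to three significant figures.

By discrete convolution, Q_j = Σ (P_i / 10 mm) · U_{j−i}.
At t = 24 h (j=4): Q = (32.5/10)·5 + (14.6/10)·6 = 25.0 m³/s.

Q ≈ 25.0 m³/s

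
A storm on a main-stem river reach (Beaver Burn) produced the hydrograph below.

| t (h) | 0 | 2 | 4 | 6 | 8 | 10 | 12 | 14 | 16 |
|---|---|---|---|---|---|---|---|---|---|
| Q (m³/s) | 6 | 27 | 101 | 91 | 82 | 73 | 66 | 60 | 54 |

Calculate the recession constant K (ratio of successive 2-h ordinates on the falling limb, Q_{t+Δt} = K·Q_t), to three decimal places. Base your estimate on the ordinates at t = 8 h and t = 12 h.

Using the recession-limb readings at t = 8 h and t = 12 h: Q falls from 82 to 66 m³/s over 2 intervals.
K = (Q₂/Q₁)^(1/2) = (66/82)^(1/2) = 0.897.

K ≈ 0.897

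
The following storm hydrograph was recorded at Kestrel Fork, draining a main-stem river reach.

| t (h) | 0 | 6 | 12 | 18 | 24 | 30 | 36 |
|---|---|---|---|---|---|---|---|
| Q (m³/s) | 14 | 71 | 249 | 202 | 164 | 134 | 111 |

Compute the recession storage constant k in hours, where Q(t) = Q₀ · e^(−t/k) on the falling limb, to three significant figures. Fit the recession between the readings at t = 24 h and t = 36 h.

k ≈ 30.7 h

On the falling limb, Q drops from 164 to 111 m³/s between t = 24 h and t = 36 h (Δt = 12 h).
k = −Δt / ln(Q₂/Q₁) = −12 / ln(111/164) = 30.7 h.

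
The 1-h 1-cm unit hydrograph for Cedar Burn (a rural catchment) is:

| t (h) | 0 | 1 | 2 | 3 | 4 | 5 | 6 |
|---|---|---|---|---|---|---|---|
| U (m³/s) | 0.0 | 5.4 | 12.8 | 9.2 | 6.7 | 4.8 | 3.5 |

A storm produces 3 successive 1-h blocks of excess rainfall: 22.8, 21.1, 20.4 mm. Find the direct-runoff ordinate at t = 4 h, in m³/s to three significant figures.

Q ≈ 60.8 m³/s

By discrete convolution, Q_j = Σ (P_i / 10 mm) · U_{j−i}.
At t = 4 h (j=4): Q = (22.8/10)·6.7 + (21.1/10)·9.2 + (20.4/10)·12.8 = 60.8 m³/s.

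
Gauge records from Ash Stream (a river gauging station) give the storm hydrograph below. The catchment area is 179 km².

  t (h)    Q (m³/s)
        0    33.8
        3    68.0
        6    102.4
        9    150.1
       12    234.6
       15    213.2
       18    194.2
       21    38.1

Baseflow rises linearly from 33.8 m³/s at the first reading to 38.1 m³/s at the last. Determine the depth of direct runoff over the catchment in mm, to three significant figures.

Direct runoff: 0.00, 33.59, 67.37, 114.46, 198.34, 176.33, 156.71, 0.00 m³/s; ΣQ_DR = 746.8 m³/s.
V = ΣQ_DR · Δt = 746.8 × 10800 s = 8.065 × 10^6 m³.
Over A = 179 km², depth = V / A = 45.1 mm.

d ≈ 45.1 mm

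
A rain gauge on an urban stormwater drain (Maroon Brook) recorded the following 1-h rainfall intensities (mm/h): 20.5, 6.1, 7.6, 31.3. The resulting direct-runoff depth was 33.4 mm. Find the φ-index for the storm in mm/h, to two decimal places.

Only the 2 blocks with intensity above φ contribute runoff: 20.5, 31.3 mm/h.
Σ(I−φ)·Δt = d  ⇒  (20.5+31.3 − 2φ)·1 = 33.4
φ = (51.80 − 33.4/1) / 2 = 9.20 mm/h.

φ ≈ 9.20 mm/h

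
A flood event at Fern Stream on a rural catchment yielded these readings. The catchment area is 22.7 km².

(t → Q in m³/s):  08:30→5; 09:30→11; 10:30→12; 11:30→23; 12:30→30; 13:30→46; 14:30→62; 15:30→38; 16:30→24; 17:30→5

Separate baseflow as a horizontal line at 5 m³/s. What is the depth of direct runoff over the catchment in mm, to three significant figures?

Direct runoff: 0.0, 6.0, 7.0, 18.0, 25.0, 41.0, 57.0, 33.0, 19.0, 0.0 m³/s; ΣQ_DR = 206.0 m³/s.
V = ΣQ_DR · Δt = 206.0 × 3600 s = 7.416 × 10^5 m³.
Over A = 22.7 km², depth = V / A = 32.7 mm.

d ≈ 32.7 mm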